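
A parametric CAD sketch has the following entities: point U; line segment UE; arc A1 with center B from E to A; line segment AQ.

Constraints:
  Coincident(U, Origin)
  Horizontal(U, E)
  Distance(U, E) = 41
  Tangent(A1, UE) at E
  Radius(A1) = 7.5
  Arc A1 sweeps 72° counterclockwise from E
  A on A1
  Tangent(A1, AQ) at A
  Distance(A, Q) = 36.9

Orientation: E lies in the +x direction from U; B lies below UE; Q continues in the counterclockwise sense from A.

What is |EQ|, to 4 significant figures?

44.34

U is at the origin; UE is horizontal with |UE| = 41.0 and E on the +x side, so E = (41.00, 0.000). Tangency of A1 to UE means the radius BE is perpendicular to UE, so B = E + (0, -7.5) = (41.00, -7.500). On A1, E sits at bearing 90° from B; a 72° counterclockwise sweep puts A at bearing 162°, so A = B + 7.5·(cos 162°, sin 162°) = (33.87, -5.182). Tangency of A1 to AQ means the radius BA is perpendicular to AQ, so AQ runs along (−sin 162°, cos 162°); with |AQ| = 36.9, Q = (22.46, -40.28). Then |EQ| = |Q − E| = 44.34.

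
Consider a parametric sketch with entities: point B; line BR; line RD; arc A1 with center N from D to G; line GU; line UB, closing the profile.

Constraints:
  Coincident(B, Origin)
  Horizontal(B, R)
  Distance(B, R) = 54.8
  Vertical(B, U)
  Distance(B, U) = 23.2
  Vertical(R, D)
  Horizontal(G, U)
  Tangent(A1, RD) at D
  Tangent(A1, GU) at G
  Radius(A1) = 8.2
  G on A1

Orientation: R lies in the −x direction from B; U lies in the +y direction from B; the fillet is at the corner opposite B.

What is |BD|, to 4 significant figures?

56.82

B is at the origin; BR is horizontal with |BR| = 54.8 and R on the −x side, so R = (-54.80, 0.000). B and U share the same x with |BU| = 23.2 and U on the +y side, so U = (0.000, 23.20). The virtual corner opposite B is at (-54.80, 23.20). Tangency of A1 to RD means the radius ND is perpendicular to RD and A1 meets GU tangentially, so NG is at right angles to GU, with radius 8.2, so the center N sits 8.2 in from both sides at N = (-46.60, 15.00). That places the tangent points at D = (-54.80, 15.00) on RD and G = (-46.60, 23.20) on GU. Then |BD| = |D − B| = 56.82.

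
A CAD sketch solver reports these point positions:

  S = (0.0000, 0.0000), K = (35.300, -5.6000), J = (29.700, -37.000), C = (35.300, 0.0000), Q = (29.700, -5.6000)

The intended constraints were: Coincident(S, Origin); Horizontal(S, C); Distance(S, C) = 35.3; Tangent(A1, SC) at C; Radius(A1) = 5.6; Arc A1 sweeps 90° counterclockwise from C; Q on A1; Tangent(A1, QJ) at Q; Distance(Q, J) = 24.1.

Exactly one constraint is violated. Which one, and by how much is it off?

Distance(Q, J) = 24.1 — off by 7.30.

S = (0.00, 0.00) ✓; S.y = 0.00, C.y = 0.00 ✓; |SC| = 35.30 ✓; ∠(KC, CS) = 90.00° ✓; |KC| = 5.600 ✓; bearing(K→Q) − bearing(K→C) = 90.00° ✓; |KQ| = 5.600 ✓; ∠(KQ, QJ) = 90.00° ✓; |QJ| = 31.40 ✗.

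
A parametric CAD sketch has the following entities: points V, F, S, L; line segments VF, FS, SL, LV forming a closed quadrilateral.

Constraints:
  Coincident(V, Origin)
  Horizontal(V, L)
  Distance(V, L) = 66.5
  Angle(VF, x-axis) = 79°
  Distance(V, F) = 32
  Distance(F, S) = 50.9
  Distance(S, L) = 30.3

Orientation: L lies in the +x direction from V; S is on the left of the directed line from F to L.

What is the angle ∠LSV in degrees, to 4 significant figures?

81.61°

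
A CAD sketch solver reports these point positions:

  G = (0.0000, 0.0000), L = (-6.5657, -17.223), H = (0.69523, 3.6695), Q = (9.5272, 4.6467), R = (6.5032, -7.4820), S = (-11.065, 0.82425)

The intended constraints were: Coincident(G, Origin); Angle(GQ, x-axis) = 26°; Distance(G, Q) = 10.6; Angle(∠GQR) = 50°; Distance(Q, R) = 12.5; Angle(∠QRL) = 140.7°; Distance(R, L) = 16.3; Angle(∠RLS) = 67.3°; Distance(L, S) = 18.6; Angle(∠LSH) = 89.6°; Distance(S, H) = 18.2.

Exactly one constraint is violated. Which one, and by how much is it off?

Distance(S, H) = 18.2 — off by 6.10.

G = (0.00, 0.00) ✓; GQ at 26.00° ✓; |GQ| = 10.60 ✓; ∠GQR = 50.00° ✓; |QR| = 12.50 ✓; ∠QRL = 140.7° ✓; |RL| = 16.30 ✓; ∠RLS = 67.30° ✓; |LS| = 18.60 ✓; ∠LSH = 89.60° ✓; |SH| = 12.10 ✗.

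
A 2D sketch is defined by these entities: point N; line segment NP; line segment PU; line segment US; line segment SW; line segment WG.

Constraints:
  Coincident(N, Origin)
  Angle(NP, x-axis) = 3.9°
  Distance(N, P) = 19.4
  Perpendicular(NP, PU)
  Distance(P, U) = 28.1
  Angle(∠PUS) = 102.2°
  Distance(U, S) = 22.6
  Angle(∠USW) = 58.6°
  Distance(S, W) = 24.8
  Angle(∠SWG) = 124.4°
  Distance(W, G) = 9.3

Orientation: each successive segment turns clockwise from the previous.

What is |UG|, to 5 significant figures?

21.658

N is at the origin; NP runs at 3.9° with length 19.4, so P = (19.355, 1.3195). NP is perpendicular to PU, so PU runs at -86.100°; with |PU| = 28.1, U = (21.266, -26.715). ∠PUS = 102.2° gives US at -163.90° from the x-axis; with |US| = 22.6, S = (-0.44730, -32.983). ∠USW = 58.6° gives SW at 74.700° from the x-axis; with |SW| = 24.8, W = (6.0967, -9.0617). ∠SWG = 124.4° gives WG at 19.100° from the x-axis; with |WG| = 9.3, G = (14.885, -6.0186). Then |UG| = |G − U| = 21.658.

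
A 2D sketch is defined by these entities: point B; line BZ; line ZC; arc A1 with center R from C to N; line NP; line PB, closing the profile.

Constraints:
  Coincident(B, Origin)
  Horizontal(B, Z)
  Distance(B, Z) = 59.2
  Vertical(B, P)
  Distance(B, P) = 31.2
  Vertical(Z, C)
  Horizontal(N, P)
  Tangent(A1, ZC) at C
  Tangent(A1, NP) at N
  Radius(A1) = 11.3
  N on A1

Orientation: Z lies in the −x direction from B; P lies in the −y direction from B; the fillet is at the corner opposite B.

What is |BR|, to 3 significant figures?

51.9

B and P share the same x with |BP| = 31.2 and P on the −y side, so P = (0.00, -31.2). The virtual corner opposite B is at (-59.2, -31.2). A1 meets ZC tangentially, so RC is at right angles to ZC and A1 meets NP tangentially, so RN is at right angles to NP, with radius 11.3, so the center R sits 11.3 in from both sides at R = (-47.9, -19.9). Then |BR| = |R − B| = 51.9.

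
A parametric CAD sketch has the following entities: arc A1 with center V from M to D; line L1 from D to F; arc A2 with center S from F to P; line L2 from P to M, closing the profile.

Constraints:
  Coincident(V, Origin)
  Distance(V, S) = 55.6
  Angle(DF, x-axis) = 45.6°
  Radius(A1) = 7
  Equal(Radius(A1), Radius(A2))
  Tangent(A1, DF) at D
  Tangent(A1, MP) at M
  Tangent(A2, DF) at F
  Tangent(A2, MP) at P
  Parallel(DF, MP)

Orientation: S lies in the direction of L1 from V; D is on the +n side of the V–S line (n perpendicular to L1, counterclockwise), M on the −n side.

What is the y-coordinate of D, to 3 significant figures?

4.90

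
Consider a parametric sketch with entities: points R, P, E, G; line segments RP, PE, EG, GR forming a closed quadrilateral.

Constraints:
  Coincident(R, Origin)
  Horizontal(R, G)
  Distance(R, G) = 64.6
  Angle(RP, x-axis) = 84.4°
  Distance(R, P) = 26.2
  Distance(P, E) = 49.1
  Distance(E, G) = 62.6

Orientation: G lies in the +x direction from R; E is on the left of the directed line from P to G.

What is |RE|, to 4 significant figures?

70.25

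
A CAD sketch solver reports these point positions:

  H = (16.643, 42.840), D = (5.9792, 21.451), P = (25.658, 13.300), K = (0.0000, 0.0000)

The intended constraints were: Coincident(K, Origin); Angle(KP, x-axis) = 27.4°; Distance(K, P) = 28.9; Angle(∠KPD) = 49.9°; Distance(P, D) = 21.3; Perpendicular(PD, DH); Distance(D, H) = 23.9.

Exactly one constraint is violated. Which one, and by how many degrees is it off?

Perpendicular(PD, DH) — off by 4.00°.

K = (0.00, 0.00) ✓; KP at 27.40° ✓; |KP| = 28.90 ✓; ∠KPD = 49.90° ✓; |PD| = 21.30 ✓; ∠(PD, DH) = 94.00° ✗; |DH| = 23.90 ✓.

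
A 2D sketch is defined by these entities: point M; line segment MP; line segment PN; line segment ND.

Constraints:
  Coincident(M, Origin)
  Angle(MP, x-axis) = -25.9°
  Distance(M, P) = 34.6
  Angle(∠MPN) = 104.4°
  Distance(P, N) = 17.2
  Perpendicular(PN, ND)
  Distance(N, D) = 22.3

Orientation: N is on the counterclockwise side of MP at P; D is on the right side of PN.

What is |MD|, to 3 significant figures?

61.5

M is at the origin; MP runs at -25.9° with length 34.6, so P = 34.6·(cos -25.9°, sin -25.9°) = (31.1, -15.1). ∠MPN = 104.4°, so PN runs at -25.9° + (180° − 104.4°) = 49.7° from the x-axis; with |PN| = 17.2, N = P + 17.2·(cos 49.7°, sin 49.7°) = (42.2, -2.00). PN ⟂ ND; with |ND| = 22.3 on the right of PN, D = N + 22.3·(0.763, -0.647) = (59.3, -16.4). Then |MD| = |D − M| = 61.5.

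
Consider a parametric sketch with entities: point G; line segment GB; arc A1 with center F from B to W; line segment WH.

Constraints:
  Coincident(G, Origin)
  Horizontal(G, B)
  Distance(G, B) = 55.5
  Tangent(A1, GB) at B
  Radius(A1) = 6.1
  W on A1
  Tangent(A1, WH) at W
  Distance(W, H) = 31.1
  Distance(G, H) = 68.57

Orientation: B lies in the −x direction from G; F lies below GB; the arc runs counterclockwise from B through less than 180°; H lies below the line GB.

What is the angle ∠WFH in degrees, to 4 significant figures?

78.90°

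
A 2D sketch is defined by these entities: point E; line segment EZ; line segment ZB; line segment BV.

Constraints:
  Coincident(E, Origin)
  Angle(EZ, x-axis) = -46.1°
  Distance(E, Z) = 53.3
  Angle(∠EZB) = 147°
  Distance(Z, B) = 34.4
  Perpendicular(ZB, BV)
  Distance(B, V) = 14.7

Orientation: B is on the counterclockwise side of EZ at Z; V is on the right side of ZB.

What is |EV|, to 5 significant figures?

90.384

E is at the origin; EZ runs at -46.1° with length 53.3, so Z = 53.3·(cos -46.1°, sin -46.1°) = (36.958, -38.405). ∠EZB = 147.0°, so ZB runs at -46.1° + (180° − 147.0°) = -13.100° from the x-axis; with |ZB| = 34.4, B = Z + 34.4·(cos -13.100°, sin -13.100°) = (70.463, -46.202). The perpendicularity gives BV at right angles to ZB; with |BV| = 14.7 on the right of ZB, V = B + 14.7·(-0.22665, -0.97398) = (67.131, -60.520). Then |EV| = |V − E| = 90.384.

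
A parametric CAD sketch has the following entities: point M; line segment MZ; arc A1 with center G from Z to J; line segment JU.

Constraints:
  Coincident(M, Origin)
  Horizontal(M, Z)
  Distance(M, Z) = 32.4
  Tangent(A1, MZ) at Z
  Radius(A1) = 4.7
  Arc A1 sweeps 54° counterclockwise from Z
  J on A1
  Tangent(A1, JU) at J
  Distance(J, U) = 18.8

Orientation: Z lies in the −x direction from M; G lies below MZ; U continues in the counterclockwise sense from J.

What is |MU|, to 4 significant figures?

50.27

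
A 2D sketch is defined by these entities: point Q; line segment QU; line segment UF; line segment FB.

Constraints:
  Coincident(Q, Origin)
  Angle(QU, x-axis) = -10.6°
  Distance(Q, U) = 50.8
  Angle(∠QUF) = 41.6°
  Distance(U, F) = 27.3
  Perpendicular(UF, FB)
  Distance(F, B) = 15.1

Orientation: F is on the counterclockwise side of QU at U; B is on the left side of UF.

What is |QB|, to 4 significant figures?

21.48

Q is at the origin; QU runs at -10.6° with length 50.8, so U = 50.8·(cos -10.6°, sin -10.6°) = (49.93, -9.345). ∠QUF = 41.6°, so UF runs at -10.6° + (180° − 41.6°) = 127.8° from the x-axis; with |UF| = 27.3, F = U + 27.3·(cos 127.8°, sin 127.8°) = (33.20, 12.23). UF is perpendicular to FB; with |FB| = 15.1 on the left of UF, B = F + 15.1·(-0.7902, -0.6129) = (21.27, 2.972). Then |QB| = |B − Q| = 21.48.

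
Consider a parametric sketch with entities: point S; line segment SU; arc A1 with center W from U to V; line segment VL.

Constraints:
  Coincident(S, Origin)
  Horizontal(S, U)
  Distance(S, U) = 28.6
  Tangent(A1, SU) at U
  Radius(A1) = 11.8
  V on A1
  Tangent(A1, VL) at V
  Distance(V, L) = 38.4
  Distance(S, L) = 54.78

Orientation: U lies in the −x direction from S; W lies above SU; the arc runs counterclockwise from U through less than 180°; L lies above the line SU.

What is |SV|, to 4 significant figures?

21.12

Checks: |WV| = 11.80 ✓; ∠(WV, VL) = 90.00° ✓; |VL| = 38.40 ✓; |SL| = 54.78 ✓.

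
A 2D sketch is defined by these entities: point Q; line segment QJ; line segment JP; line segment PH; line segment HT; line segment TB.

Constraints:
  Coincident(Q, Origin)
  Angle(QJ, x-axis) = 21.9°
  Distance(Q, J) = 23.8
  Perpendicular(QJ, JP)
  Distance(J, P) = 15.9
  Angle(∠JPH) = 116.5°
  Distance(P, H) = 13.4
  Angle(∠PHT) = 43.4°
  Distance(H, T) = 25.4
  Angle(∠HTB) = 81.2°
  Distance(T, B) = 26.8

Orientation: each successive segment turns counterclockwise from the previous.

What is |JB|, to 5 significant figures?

22.990

Q is at the origin; QJ runs at 21.9° with length 23.8, so J = (22.083, 8.8771). QJ is perpendicular to JP, so JP runs at 111.90°; with |JP| = 15.9, P = (16.152, 23.630). ∠JPH = 116.5° gives PH at 175.40° from the x-axis; with |PH| = 13.4, H = (2.7952, 24.704). ∠PHT = 43.4° gives HT at -48.000° from the x-axis; with |HT| = 25.4, T = (19.791, 5.8285). ∠HTB = 81.2° gives TB at 50.800° from the x-axis; with |TB| = 26.8, B = (36.729, 26.597). Then |JB| = |B − J| = 22.990.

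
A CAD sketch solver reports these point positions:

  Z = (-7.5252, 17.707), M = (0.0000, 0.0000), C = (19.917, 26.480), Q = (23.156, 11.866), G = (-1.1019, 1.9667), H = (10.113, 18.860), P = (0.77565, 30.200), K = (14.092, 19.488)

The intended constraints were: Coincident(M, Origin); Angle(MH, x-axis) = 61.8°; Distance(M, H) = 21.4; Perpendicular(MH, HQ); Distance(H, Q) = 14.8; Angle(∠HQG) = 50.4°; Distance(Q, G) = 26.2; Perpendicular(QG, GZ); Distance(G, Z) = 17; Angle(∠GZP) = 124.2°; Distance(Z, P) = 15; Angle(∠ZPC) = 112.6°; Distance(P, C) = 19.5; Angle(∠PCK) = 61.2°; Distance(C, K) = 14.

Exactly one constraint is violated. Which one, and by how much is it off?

Distance(C, K) = 14 — off by 4.90.

M = (0.00, 0.00) ✓; MH at 61.80° ✓; |MH| = 21.40 ✓; ∠(MH, HQ) = 90.00° ✓; |HQ| = 14.80 ✓; ∠HQG = 50.40° ✓; |QG| = 26.20 ✓; ∠(QG, GZ) = 90.00° ✓; |GZ| = 17.00 ✓; ∠GZP = 124.2° ✓; |ZP| = 15.00 ✓; ∠ZPC = 112.6° ✓; |PC| = 19.50 ✓; ∠PCK = 61.20° ✓; |CK| = 9.100 ✗.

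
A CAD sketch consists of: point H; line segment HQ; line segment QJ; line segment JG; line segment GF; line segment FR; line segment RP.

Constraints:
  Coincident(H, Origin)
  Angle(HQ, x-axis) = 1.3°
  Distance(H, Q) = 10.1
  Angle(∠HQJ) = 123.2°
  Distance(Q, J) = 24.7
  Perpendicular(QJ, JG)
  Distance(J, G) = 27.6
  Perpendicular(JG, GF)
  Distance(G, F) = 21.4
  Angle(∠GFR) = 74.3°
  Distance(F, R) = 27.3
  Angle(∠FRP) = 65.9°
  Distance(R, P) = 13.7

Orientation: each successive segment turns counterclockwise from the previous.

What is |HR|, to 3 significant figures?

17.7

H is at the origin; HQ runs at 1.3° with length 10.1, so Q = (10.1, 0.229). ∠HQJ = 123.2° gives QJ at 58.1° from the x-axis; with |QJ| = 24.7, J = (23.1, 21.2). The perpendicularity gives JG at right angles to QJ, so JG runs at 148°; with |JG| = 27.6, G = (-0.282, 35.8). JG is perpendicular to GF, so GF runs at -122°; with |GF| = 21.4, F = (-11.6, 17.6). ∠GFR = 74.3° gives FR at -16.2° from the x-axis; with |FR| = 27.3, R = (14.6, 10.0). Then |HR| = |R − H| = 17.7.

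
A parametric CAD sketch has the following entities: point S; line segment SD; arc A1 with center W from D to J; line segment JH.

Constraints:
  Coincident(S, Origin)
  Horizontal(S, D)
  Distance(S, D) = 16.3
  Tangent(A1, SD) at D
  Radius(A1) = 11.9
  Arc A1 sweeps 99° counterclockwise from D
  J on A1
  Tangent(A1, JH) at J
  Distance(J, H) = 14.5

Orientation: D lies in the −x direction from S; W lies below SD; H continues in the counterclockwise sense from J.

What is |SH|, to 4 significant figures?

38.13

S is at the origin; SD is horizontal with |SD| = 16.3 and D on the −x side, so D = (-16.30, 0.000). A1 meets SD tangentially, so WD is at right angles to SD, so W = D + (0, -11.9) = (-16.30, -11.90). On A1, D sits at bearing 90° from W; a 99° counterclockwise sweep puts J at bearing 189°, so J = W + 11.9·(cos 189°, sin 189°) = (-28.05, -13.76). Since A1 is tangent to JH there, WJ ⟂ JH, so JH runs along (−sin 189°, cos 189°); with |JH| = 14.5, H = (-25.79, -28.08). Then |SH| = |H − S| = 38.13.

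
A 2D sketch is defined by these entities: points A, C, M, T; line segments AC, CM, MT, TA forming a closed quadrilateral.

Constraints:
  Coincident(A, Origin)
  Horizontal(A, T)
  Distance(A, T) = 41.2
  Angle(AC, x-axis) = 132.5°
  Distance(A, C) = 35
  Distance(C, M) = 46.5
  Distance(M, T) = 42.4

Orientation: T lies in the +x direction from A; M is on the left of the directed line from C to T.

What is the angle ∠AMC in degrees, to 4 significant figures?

45.78°

Checks: |CM| = 46.50 ✓; |MT| = 42.40 ✓.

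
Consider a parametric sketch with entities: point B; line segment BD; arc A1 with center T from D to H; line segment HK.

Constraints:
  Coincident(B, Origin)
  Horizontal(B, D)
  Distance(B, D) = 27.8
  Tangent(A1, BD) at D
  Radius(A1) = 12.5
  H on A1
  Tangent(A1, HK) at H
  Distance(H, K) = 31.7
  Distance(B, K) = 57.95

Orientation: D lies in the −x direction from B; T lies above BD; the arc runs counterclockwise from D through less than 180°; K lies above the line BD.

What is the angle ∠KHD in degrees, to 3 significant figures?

118°

Checks: B.y = 0.00, D.y = 0.00 ✓; |TH| = 12.50 ✓; ∠(TH, HK) = 90.00° ✓; |HK| = 31.70 ✓; |BK| = 57.95 ✓.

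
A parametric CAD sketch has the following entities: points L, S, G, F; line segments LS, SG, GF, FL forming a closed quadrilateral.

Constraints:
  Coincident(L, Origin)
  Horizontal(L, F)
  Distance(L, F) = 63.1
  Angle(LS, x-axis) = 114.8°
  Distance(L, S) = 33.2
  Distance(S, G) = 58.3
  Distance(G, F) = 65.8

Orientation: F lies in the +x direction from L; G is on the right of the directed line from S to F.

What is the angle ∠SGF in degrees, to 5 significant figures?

83.359°

Checks: |SG| = 58.30 ✓; |GF| = 65.80 ✓.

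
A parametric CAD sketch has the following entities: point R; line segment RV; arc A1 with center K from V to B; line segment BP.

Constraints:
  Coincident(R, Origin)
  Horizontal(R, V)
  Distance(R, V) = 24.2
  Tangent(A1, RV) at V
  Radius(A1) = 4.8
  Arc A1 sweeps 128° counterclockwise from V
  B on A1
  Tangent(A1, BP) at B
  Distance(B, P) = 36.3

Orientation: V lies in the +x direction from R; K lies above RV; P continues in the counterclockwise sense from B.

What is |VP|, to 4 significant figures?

40.83

R is at the origin; R and V share the same y with |RV| = 24.2 and V on the +x side, so V = (24.20, 0.000). Since A1 is tangent to RV there, KV ⟂ RV, so K = V + (0, 4.8) = (24.20, 4.800). On A1, V sits at bearing -90° from K; a 128° counterclockwise sweep puts B at bearing 38°, so B = K + 4.8·(cos 38°, sin 38°) = (27.98, 7.755). The tangent condition forces KB to be normal to BP, so BP runs along (−sin 38°, cos 38°); with |BP| = 36.3, P = (5.634, 36.36). Then |VP| = |P − V| = 40.83.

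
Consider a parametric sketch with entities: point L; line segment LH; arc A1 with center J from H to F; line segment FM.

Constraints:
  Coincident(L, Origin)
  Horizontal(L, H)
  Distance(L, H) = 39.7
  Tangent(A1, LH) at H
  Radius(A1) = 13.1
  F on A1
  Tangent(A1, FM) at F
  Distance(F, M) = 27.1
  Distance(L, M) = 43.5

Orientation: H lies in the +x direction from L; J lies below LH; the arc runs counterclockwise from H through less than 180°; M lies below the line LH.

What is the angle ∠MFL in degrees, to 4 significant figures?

101.9°

Checks: |JF| = 13.10 ✓; ∠(JF, FM) = 90.00° ✓; |FM| = 27.10 ✓; |LM| = 43.50 ✓.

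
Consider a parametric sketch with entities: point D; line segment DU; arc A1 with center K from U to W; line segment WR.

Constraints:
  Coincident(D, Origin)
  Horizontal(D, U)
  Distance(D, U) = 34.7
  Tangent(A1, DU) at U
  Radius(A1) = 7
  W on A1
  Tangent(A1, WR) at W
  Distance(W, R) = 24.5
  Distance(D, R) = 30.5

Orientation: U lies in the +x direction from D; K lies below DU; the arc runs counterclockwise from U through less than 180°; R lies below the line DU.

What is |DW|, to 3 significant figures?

28.8

Checks: |KU| = 7.000 ✓; |KW| = 7.000 ✓; ∠(KW, WR) = 90.00° ✓; |WR| = 24.50 ✓; |DR| = 30.50 ✓.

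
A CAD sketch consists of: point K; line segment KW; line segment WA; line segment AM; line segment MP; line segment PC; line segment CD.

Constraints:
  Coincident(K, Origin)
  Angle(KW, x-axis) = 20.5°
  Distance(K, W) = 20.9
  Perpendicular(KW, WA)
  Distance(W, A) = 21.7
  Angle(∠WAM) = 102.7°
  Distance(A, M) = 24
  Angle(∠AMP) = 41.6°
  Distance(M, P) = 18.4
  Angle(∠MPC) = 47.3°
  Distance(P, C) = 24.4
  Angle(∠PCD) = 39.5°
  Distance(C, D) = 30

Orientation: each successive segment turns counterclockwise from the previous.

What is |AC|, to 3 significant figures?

16.2

∠AMP = 41.6° gives MP at -33.8° from the x-axis; with |MP| = 18.4, P = (3.49, 14.2). ∠MPC = 47.3° gives PC at 98.9° from the x-axis; with |PC| = 24.4, C = (-0.286, 38.3). Then |AC| = |C − A| = 16.2.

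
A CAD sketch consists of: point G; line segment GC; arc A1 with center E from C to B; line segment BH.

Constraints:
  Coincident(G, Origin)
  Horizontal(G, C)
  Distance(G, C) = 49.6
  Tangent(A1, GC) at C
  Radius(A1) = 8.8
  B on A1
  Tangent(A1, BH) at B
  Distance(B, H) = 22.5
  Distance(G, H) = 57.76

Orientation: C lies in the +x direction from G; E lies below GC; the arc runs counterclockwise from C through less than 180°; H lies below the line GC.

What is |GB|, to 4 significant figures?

42.67

Checks: G.y = 0.00, C.y = 0.00 ✓; |EB| = 8.800 ✓; ∠(EB, BH) = 90.00° ✓; |BH| = 22.50 ✓; |GH| = 57.76 ✓.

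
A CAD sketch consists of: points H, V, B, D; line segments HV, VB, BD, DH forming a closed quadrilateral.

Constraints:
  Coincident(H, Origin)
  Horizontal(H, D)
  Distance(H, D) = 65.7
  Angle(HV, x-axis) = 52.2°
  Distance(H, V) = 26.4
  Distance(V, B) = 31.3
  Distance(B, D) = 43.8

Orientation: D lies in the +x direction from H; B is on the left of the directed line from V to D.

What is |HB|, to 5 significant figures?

56.791

Checks: |VB| = 31.30 ✓; |BD| = 43.80 ✓.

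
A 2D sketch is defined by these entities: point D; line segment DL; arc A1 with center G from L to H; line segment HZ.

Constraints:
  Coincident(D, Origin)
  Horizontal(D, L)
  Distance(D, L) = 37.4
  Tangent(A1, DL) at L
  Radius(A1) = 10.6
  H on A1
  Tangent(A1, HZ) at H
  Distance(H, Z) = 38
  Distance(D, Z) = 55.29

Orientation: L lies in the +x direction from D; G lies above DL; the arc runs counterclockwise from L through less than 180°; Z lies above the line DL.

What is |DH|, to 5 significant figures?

49.158

Checks: D.y = 0.00, L.y = 0.00 ✓; |GH| = 10.60 ✓; ∠(GH, HZ) = 90.00° ✓; |HZ| = 38.00 ✓; |DZ| = 55.29 ✓.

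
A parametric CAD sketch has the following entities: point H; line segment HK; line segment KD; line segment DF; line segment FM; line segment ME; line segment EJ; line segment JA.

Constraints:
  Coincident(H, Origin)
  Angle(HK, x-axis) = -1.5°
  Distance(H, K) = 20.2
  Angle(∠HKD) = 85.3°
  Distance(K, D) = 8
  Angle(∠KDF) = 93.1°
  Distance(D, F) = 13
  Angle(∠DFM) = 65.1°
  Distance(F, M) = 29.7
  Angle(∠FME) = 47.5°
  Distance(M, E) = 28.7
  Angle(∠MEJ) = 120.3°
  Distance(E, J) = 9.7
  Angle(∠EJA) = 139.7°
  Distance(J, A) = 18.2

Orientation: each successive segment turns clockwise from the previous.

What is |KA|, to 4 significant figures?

23.52

H is at the origin; HK runs at -1.5° with length 20.2, so K = (20.19, -0.5288). ∠HKD = 85.3° gives KD at -96.20° from the x-axis; with |KD| = 8.0, D = (19.33, -8.482). ∠KDF = 93.1° gives DF at 176.9° from the x-axis; with |DF| = 13.0, F = (6.348, -7.779). ∠DFM = 65.1° gives FM at 62.00° from the x-axis; with |FM| = 29.7, M = (20.29, 18.44). ∠FME = 47.5° gives ME at -70.50° from the x-axis; with |ME| = 28.7, E = (29.87, -8.609). ∠MEJ = 120.3° gives EJ at -130.2° from the x-axis; with |EJ| = 9.7, J = (23.61, -16.02). ∠EJA = 139.7° gives JA at -170.5° from the x-axis; with |JA| = 18.2, A = (5.660, -19.02). Then |KA| = |A − K| = 23.52.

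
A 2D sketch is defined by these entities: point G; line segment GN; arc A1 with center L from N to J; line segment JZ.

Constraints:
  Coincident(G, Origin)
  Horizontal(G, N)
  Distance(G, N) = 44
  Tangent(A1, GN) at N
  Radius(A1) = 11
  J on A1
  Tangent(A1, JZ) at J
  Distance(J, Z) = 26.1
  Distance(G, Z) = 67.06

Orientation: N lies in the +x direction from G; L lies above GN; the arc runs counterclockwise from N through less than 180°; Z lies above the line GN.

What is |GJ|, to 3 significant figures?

56.0

Checks: |LJ| = 11.00 ✓; ∠(LJ, JZ) = 90.00° ✓; |JZ| = 26.10 ✓; |GZ| = 67.06 ✓.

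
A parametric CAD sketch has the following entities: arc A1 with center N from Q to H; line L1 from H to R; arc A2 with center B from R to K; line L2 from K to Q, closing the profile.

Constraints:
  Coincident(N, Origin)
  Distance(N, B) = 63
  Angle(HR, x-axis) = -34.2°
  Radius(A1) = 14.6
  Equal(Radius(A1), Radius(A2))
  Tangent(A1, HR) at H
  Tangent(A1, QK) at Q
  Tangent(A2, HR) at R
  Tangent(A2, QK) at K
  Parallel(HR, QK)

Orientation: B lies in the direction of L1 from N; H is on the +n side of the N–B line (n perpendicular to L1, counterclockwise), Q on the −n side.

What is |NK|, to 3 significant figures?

64.7

The slot axis is L1's direction at -34.2°, so u = (cos -34.2°, sin -34.2°) = (0.827, -0.562) and n = (−sin -34.2°, cos -34.2°) = (0.562, 0.827). N is at the origin and B lies 63.0 along u from N, so B = 63.0·u = (52.1, -35.4). Tangency of A1 to both parallel lines with radius 14.6 puts H and Q at N ± 14.6·n: H = (8.21, 12.1), Q = (-8.21, -12.1). Equal radii place R and K the same way about B: R = B + 14.6·n = (60.3, -23.3), K = B − 14.6·n = (43.9, -47.5). Then |NK| = |K − N| = 64.7.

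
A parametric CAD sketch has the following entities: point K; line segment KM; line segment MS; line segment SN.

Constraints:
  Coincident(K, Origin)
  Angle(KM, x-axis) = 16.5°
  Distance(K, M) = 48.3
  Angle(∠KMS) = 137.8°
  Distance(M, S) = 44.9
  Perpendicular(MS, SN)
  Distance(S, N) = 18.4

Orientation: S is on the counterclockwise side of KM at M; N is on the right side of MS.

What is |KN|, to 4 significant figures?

95.37

∠KMS = 137.8°, so MS runs at 16.5° + (180° − 137.8°) = 58.70° from the x-axis; with |MS| = 44.9, S = M + 44.9·(cos 58.70°, sin 58.70°) = (69.64, 52.08). MS is perpendicular to SN; with |SN| = 18.4 on the right of MS, N = S + 18.4·(0.8545, -0.5195) = (85.36, 42.52). Then |KN| = |N − K| = 95.37.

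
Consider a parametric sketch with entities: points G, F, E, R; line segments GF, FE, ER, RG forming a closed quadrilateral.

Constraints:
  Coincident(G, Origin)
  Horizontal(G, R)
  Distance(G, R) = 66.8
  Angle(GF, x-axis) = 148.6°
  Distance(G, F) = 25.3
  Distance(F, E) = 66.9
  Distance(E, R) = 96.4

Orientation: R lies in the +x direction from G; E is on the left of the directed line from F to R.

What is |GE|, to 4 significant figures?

74.57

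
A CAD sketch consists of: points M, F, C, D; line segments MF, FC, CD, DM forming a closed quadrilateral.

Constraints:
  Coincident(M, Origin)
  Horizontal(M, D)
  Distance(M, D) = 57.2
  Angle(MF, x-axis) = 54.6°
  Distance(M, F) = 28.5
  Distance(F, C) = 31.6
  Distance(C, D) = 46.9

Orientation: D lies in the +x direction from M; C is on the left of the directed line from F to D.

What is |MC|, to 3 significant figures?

59.7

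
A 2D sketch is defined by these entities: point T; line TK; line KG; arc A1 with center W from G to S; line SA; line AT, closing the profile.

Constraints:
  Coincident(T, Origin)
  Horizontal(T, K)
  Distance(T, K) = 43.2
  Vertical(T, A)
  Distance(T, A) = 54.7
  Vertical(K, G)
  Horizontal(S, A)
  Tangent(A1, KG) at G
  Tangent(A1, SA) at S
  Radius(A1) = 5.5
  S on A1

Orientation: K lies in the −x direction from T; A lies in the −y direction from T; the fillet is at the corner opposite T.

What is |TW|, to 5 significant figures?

61.983

T is at the origin; TK is horizontal with |TK| = 43.2 and K on the −x side, so K = (-43.200, 0.0000). T and A share the same x with |TA| = 54.7 and A on the −y side, so A = (0.0000, -54.700). The virtual corner opposite T is at (-43.200, -54.700). Tangency of A1 to KG means the radius WG is perpendicular to KG and A1 meets SA tangentially, so WS is at right angles to SA, with radius 5.5, so the center W sits 5.5 in from both sides at W = (-37.700, -49.200). Then |TW| = |W − T| = 61.983.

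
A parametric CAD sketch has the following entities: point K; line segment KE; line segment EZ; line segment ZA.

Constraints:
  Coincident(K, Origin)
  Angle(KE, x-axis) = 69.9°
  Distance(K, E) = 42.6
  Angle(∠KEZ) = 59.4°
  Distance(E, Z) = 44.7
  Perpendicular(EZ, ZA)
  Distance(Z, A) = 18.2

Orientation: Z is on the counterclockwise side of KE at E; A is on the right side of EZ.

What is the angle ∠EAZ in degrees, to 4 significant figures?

67.85°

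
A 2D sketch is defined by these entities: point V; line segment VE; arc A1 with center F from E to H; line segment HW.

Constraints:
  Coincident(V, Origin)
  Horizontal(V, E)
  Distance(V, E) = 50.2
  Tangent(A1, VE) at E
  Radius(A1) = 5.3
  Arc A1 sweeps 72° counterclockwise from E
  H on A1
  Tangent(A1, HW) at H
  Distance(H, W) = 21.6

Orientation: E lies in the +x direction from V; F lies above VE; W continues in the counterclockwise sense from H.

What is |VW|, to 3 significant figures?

66.5

On A1, E sits at bearing -90° from F; a 72° counterclockwise sweep puts H at bearing -18°, so H = F + 5.3·(cos -18°, sin -18°) = (55.2, 3.66). The tangent condition forces FH to be normal to HW, so HW runs along (−sin -18°, cos -18°); with |HW| = 21.6, W = (61.9, 24.2). Then |VW| = |W − V| = 66.5.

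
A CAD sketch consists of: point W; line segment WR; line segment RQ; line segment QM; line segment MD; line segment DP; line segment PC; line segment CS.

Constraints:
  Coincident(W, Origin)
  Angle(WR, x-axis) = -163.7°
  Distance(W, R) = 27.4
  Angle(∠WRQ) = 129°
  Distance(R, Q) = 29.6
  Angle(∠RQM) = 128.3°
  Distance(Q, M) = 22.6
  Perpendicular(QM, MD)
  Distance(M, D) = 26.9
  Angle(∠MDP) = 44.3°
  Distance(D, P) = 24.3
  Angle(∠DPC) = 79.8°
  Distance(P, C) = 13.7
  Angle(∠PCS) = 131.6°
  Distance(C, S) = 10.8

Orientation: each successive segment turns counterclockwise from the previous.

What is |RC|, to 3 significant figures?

41.3

W is at the origin; WR runs at -163.7° with length 27.4, so R = (-26.3, -7.69). ∠WRQ = 129.0° gives RQ at -113° from the x-axis; with |RQ| = 29.6, Q = (-37.7, -35.0). ∠RQM = 128.3° gives QM at -61.0° from the x-axis; with |QM| = 22.6, M = (-26.8, -54.8). The perpendicularity gives MD at right angles to QM, so MD runs at 29.0°; with |MD| = 26.9, D = (-3.24, -41.7). ∠MDP = 44.3° gives DP at 165° from the x-axis; with |DP| = 24.3, P = (-26.7, -35.3). ∠DPC = 79.8° gives PC at -95.1° from the x-axis; with |PC| = 13.7, C = (-27.9, -49.0). Then |RC| = |C − R| = 41.3.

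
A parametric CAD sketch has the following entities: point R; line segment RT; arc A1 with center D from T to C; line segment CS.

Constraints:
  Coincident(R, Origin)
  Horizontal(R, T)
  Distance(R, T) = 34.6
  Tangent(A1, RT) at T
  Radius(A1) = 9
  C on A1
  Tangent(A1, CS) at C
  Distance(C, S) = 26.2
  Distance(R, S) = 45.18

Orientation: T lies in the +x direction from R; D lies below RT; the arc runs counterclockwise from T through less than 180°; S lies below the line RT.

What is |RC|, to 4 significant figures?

27.39

R is at the origin; RT is horizontal with |RT| = 34.6 and T on the +x side, so T = (34.60, 0.000). Tangency of A1 to RT means the radius DT is perpendicular to RT, so D = T + (0, -9) = (34.60, -9.000). Since DC ⟂ CS (tangency), |DS| = √(9.0² + 26.2²) = 27.70 regardless of where C sits on A1. So S lies on both circle(R, 45.18) and circle(D, 27.70); the below-RT intersection is S = (27.57, -35.80). C is the foot of the tangent from S: C = (25.62, -9.667).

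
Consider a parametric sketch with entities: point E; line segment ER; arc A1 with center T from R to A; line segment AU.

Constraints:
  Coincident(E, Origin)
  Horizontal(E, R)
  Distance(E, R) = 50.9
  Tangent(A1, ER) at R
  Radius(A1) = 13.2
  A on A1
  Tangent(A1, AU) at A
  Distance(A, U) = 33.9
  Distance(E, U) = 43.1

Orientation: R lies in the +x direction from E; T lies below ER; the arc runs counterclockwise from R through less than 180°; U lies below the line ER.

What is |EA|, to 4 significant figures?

39.93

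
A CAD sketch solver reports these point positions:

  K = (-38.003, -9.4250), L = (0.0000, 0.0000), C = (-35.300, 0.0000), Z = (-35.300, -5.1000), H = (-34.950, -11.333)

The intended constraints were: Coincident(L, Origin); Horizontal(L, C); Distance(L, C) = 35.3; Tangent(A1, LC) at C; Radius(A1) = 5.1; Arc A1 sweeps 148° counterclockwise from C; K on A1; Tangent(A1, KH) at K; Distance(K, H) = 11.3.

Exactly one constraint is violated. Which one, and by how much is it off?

Distance(K, H) = 11.3 — off by 7.70.

L = (0.00, 0.00) ✓; L.y = 0.00, C.y = 0.00 ✓; |LC| = 35.30 ✓; ∠(ZC, CL) = 90.00° ✓; |ZC| = 5.100 ✓; bearing(Z→K) − bearing(Z→C) = 148.0° ✓; |ZK| = 5.100 ✓; ∠(ZK, KH) = 90.00° ✓; |KH| = 3.600 ✗.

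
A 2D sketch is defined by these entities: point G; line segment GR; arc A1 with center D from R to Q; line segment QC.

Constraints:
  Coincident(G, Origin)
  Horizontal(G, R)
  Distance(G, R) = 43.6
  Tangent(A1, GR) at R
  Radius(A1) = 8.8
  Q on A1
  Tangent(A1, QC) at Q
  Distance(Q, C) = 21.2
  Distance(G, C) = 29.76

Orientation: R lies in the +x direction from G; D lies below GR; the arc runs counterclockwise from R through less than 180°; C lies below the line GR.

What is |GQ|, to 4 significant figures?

37.11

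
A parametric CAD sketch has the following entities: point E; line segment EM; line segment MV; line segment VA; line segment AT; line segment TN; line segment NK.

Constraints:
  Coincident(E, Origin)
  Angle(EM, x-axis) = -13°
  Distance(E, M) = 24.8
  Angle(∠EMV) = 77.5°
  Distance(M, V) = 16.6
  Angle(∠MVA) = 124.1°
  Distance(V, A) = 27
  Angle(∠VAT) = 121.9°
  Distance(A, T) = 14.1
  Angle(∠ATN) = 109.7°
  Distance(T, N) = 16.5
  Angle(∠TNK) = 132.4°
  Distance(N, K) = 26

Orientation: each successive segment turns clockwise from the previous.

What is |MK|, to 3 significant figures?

15.0

∠ATN = 109.7° gives TN at 60.2° from the x-axis; with |TN| = 16.5, N = (-10.6, 0.441). ∠TNK = 132.4° gives NK at 12.6° from the x-axis; with |NK| = 26.0, K = (14.7, 6.11). Then |MK| = |K − M| = 15.0.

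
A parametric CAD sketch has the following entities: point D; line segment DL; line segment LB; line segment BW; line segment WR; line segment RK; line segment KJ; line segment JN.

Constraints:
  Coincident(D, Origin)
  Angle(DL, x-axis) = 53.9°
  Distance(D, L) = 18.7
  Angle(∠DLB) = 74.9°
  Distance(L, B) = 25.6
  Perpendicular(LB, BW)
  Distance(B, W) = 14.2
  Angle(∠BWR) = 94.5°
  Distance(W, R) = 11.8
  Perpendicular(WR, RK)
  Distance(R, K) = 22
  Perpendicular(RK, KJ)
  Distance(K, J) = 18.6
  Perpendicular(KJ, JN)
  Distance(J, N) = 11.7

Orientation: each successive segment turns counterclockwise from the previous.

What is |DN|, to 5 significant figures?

30.458

D is at the origin; DL runs at 53.9° with length 18.7, so L = (11.018, 15.109). ∠DLB = 74.9° gives LB at 159.00° from the x-axis; with |LB| = 25.6, B = (-12.882, 24.284). LB is perpendicular to BW, so BW runs at -111.00°; with |BW| = 14.2, W = (-17.971, 11.027). ∠BWR = 94.5° gives WR at -25.500° from the x-axis; with |WR| = 11.8, R = (-7.3200, 5.9468). WR is perpendicular to RK, so RK runs at 64.500°; with |RK| = 22.0, K = (2.1512, 25.804). RK ⟂ KJ, so KJ runs at 154.50°; with |KJ| = 18.6, J = (-14.637, 33.811). The perpendicularity gives JN at right angles to KJ, so JN runs at -115.50°; with |JN| = 11.7, N = (-19.674, 23.251). Then |DN| = |N − D| = 30.458.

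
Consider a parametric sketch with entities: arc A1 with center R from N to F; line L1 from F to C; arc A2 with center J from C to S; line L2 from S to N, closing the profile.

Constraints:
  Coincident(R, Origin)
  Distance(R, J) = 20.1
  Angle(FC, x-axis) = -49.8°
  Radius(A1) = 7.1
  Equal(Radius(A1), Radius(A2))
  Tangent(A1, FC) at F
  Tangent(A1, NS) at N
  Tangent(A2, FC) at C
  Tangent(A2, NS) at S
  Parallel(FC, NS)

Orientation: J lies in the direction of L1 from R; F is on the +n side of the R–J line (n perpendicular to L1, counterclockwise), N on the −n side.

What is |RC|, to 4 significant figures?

21.32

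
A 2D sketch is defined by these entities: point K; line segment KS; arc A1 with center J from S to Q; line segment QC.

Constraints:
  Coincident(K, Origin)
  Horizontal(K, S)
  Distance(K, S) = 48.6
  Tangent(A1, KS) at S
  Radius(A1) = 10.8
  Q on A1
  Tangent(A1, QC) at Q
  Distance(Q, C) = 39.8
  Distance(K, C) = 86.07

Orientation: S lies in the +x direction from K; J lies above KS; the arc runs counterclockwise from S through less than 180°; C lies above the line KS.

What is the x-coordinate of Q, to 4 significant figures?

58.46

K is at the origin; KS is horizontal with |KS| = 48.6 and S on the +x side, so S = (48.60, 0.000). Since A1 is tangent to KS there, JS ⟂ KS, so J = S + (0, 10.8) = (48.60, 10.80). Since JQ ⟂ QC (tangency), |JC| = √(10.8² + 39.8²) = 41.24 regardless of where Q sits on A1. So C lies on both circle(K, 86.07) and circle(J, 41.24); the above-KS intersection is C = (74.73, 42.71). Q is the foot of the tangent from C: Q = (58.46, 6.385).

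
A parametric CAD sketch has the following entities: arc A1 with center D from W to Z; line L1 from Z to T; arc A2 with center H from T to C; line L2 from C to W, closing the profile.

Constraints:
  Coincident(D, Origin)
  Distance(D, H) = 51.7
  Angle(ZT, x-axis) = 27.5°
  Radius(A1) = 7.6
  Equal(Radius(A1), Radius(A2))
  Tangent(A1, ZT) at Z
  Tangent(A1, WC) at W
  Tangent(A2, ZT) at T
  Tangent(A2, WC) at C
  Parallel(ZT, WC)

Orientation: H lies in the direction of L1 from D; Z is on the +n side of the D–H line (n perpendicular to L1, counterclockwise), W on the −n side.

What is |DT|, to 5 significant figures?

52.256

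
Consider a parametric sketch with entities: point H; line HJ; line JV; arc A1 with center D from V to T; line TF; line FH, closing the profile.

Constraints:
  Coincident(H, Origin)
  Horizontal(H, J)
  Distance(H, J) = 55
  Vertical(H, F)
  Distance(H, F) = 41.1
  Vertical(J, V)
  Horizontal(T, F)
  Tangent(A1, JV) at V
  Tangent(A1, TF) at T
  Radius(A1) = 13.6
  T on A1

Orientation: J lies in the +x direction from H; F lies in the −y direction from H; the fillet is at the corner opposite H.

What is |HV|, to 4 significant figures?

61.49

H is at the origin; HJ is horizontal with |HJ| = 55.0 and J on the +x side, so J = (55.00, 0.000). H and F share the same x with |HF| = 41.1 and F on the −y side, so F = (0.000, -41.10). The virtual corner opposite H is at (55.00, -41.10). The tangent condition forces DV to be normal to JV and the tangent condition forces DT to be normal to TF, with radius 13.6, so the center D sits 13.6 in from both sides at D = (41.40, -27.50). That places the tangent points at V = (55.00, -27.50) on JV and T = (41.40, -41.10) on TF. Then |HV| = |V − H| = 61.49.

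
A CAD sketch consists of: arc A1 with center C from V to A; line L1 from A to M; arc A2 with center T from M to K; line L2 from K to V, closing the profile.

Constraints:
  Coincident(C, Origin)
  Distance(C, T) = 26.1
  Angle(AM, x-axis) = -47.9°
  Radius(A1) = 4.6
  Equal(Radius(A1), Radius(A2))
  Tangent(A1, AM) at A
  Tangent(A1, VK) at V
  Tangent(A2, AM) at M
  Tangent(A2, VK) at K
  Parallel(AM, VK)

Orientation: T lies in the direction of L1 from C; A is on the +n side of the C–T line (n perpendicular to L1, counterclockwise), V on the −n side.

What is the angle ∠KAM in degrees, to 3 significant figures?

19.4°

The slot axis is L1's direction at -47.9°, so u = (cos -47.9°, sin -47.9°) = (0.670, -0.742) and n = (−sin -47.9°, cos -47.9°) = (0.742, 0.670). C is at the origin and T lies 26.1 along u from C, so T = 26.1·u = (17.5, -19.4). Tangency of A1 to both parallel lines with radius 4.6 puts A and V at C ± 4.6·n: A = (3.41, 3.08), V = (-3.41, -3.08). Equal radii place M and K the same way about T: M = T + 4.6·n = (20.9, -16.3), K = T − 4.6·n = (14.1, -22.4). Then cos ∠KAM = AK·AM / (|AK||AM|), giving 19.4°.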